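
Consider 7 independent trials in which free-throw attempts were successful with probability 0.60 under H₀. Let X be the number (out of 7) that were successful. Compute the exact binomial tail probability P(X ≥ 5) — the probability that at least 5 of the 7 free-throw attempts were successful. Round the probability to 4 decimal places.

P = 0.4199

X is binomial with n = 7 and p = 0.60.
P(X ≥ 5) = C(7,5)·0.60^5·0.40^2 + C(7,6)·0.60^6·0.40^1 + C(7,7)·0.60^7·0.40^0.
= 0.261274 + 0.130637 + 0.027994 = 0.4199.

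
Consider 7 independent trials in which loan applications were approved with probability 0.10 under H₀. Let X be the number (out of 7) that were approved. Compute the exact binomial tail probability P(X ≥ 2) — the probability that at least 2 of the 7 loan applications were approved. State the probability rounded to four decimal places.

P = 0.1497

X ~ Binomial(n=7, p=0.10).
P(X ≥ 2) = Σ_{j=2}^{7} C(7,j)·0.10^j·0.90^{7−j}.
= 0.124003 + 0.022964 + 0.002552 + 0.000170 + 0.000006 + 0.000000 = 0.1497.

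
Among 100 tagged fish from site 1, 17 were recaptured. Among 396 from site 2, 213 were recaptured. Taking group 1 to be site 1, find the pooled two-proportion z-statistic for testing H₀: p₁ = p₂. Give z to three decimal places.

Sample proportions: p̂₁ = 17/100 = 0.17000 and p̂₂ = 213/396 = 0.53788.
Pooled p̂ = (17+213)/(100+396) = 230/496 = 0.46371.
SE = √[p̂(1−p̂)(1/n₁+1/n₂)] = √[0.46371·0.53629·(1/100+1/396)] ≈ 0.055811.
z = (p̂₁ − p̂₂)/SE = (0.17000 − 0.53788)/0.055811 = -0.36788/0.055811 = -6.592.

z = -6.592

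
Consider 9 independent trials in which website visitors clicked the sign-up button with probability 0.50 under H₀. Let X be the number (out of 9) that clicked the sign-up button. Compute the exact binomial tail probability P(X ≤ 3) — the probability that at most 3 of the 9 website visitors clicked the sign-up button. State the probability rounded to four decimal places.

P = 0.2539

X ~ Binomial(n=9, p=0.50).
P(X ≤ 3) = C(9,0)·0.50^0·0.50^9 + C(9,1)·0.50^1·0.50^8 + C(9,2)·0.50^2·0.50^7 + C(9,3)·0.50^3·0.50^6.
= 0.001953 + 0.017578 + 0.070312 + 0.164062 = 0.2539.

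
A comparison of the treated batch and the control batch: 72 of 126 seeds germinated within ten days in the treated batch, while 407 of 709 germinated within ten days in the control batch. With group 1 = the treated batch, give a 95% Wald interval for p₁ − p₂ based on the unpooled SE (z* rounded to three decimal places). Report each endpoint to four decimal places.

(-0.0964, 0.0911)

p̂₁ = 72/126 = 0.57143, p̂₂ = 407/709 = 0.57405; p̂₁ − p̂₂ = -0.00262.
SE = √(0.001943635 + 0.000344876) = √0.002288511 = 0.047838.
The 95% critical value is z* = 1.960. Margin = 1.960·0.047838 = 0.09376.
CI: -0.00262 ± 0.09376 = (-0.0964, 0.0911).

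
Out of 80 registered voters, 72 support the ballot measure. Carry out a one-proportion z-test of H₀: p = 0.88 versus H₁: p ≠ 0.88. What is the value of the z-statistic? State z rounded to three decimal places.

z = 0.550

p̂ = 72/80 = 0.90000.
SE₀ = √(0.88·0.12/80) = 0.036332.
z = (0.90000 − 0.88)/0.036332 = 0.02000/0.036332 = 0.550.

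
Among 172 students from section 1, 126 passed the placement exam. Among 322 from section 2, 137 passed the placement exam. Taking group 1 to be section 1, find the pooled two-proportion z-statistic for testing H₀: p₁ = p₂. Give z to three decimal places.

z = 6.517

p̂₁ = 126/172 = 0.73256, p̂₂ = 137/322 = 0.42547.
Pooling: p̂ = 263/494 = 0.53239.
SE = √[p̂(1−p̂)(1/n₁+1/n₂)] = √[0.53239·0.46761·(1/172+1/322)] ≈ 0.047122.
z = (p̂₁ − p̂₂)/SE = (0.73256 − 0.42547)/0.047122 = 0.30709/0.047122 = 6.517.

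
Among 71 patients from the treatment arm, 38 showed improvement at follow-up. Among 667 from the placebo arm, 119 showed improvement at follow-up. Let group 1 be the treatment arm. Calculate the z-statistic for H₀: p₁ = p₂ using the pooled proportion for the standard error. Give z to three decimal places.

Sample proportions: p̂₁ = 38/71 = 0.53521 and p̂₂ = 119/667 = 0.17841.
Pooling: p̂ = 157/738 = 0.21274.
SE = √[p̂(1−p̂)(1/n₁+1/n₂)] = √[0.21274·0.78726·(1/71+1/667)] ≈ 0.051088.
z = 0.35680/0.051088 = 6.984.

z = 6.984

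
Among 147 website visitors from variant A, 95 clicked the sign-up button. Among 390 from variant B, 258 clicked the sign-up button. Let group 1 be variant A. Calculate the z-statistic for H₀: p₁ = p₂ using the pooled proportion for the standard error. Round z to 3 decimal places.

z = -0.333

p̂₁ = 95/147 = 0.64626, p̂₂ = 258/390 = 0.66154.
Pooled p̂ = (95+258)/(147+390) = 353/537 = 0.65736.
Pooled SE = √[0.2252392·0.00936682] ≈ 0.045932.
z = -0.01528/0.045932 = -0.333.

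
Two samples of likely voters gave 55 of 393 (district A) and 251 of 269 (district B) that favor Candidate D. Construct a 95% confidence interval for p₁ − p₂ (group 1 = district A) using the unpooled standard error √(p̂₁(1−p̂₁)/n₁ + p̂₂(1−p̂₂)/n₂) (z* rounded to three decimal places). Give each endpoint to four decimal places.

(-0.8386, -0.7477)

p̂₁ = 55/393 = 0.13995, p̂₂ = 251/269 = 0.93309; p̂₁ − p̂₂ = -0.79314.
Unpooled SE = √(p̂₁(1−p̂₁)/n₁ + p̂₂(1−p̂₂)/n₂) = √(0.000306268 + 0.000232108) = 0.023203.
The 95% critical value is z* = 1.960. Margin = 1.960·0.023203 = 0.04548.
Interval: -0.79314 ± 0.04548 → (-0.8386, -0.7477).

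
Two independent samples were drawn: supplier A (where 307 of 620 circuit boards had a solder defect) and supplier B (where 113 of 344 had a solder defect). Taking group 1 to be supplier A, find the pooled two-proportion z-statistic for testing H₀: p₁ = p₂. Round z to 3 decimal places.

Sample proportions: p̂₁ = 307/620 = 0.49516 and p̂₂ = 113/344 = 0.32849.
Pooled p̂ = (307+113)/(620+344) = 420/964 = 0.43568.
SE = √[p̂(1−p̂)(1/n₁+1/n₂)] = √[0.43568·0.56432·(1/620+1/344)] ≈ 0.033336.
z = 0.16667/0.033336 = 5.000.

z = 5.000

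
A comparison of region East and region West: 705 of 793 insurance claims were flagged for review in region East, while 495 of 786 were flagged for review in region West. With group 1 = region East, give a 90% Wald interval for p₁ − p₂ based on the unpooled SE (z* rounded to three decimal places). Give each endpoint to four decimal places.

p̂₁ = 0.88903, p̂₂ = 0.62977, so the observed difference is 0.25926.
SE = √(0.000124409 + 0.000296641) = √0.000421050 = 0.020519.
The 90% critical value is z* = 1.645. Margin = 1.645·0.020519 = 0.03375.
CI: 0.25926 ± 0.03375 = (0.2255, 0.2930).

(0.2255, 0.2930)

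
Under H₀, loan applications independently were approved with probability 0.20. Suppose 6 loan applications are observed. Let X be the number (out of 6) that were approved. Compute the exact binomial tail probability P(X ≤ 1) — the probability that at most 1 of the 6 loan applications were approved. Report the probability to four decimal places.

X ~ Binomial(n=6, p=0.20).
P(X ≤ 1) = C(6,0)·0.20^0·0.80^6 + C(6,1)·0.20^1·0.80^5.
= 0.262144 + 0.393216 = 0.6554.

P = 0.6554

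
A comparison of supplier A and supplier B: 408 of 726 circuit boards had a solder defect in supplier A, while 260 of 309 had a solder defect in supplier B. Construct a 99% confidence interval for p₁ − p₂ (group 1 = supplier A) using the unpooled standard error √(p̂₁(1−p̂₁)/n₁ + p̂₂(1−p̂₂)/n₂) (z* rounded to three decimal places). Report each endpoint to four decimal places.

(-0.3510, -0.2079)

p̂₁ = 408/726 = 0.56198, p̂₂ = 260/309 = 0.84142; p̂₁ − p̂₂ = -0.27944.
SE = √(0.000339061 + 0.000431811) = √0.000770872 = 0.027765.
z* = 2.576 at the 99% level. Margin of error = 0.07152.
CI: -0.27944 ± 0.07152 = (-0.3510, -0.2079).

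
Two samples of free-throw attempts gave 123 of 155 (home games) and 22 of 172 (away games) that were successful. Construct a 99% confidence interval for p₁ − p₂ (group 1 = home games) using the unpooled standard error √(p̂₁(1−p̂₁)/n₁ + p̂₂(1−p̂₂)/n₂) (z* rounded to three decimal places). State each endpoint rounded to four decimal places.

(0.5593, 0.7720)

p̂₁ = 0.79355, p̂₂ = 0.12791, so the observed difference is 0.66564.
SE = √(0.001056964 + 0.000648528) = √0.001705492 = 0.041298.
For 99% confidence, z* = 2.576. Margin of error = 0.10638.
Interval: 0.66564 ± 0.10638 → (0.5593, 0.7720).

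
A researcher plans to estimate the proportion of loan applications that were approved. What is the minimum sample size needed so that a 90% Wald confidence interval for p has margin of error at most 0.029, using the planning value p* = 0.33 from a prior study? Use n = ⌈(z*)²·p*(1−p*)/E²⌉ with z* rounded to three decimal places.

n = 712

z* = 1.645 at the 90% level.
p*(1−p*) = 0.33·0.67 = 0.2211.
Required n before rounding: 2.706025 × 0.2211 / 0.029² = 711.418.
⌈711.418⌉ = 712.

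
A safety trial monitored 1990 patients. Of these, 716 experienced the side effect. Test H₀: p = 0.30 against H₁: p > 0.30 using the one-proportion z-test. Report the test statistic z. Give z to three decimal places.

z = 5.821

With x = 716 successes in n = 1990, p̂ = 0.35980.
Null standard error: √(0.30·0.70/1990) = √0.000105528 = 0.010273.
z = (0.35980 − 0.30)/0.010273 = 0.05980/0.010273 = 5.821.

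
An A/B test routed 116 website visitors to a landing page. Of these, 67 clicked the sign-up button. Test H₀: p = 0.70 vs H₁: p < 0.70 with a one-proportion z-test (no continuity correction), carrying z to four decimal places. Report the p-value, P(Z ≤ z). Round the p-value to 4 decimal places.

The sample proportion is 67/116 = 0.57759.
Null standard error: √(0.70·0.30/116) = √0.001810345 = 0.042548.
z = (p̂ − p₀)/SE = (67/116 − 0.70)/0.042548 ≈ -2.8771.
p-value = P(Z ≤ z) with z = -2.8771 → 0.0020.

p-value = 0.0020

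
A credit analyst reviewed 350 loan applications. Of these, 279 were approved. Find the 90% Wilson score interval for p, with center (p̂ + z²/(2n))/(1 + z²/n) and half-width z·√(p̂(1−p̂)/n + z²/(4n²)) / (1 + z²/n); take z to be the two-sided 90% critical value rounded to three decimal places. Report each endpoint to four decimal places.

Here p̂ = 279/350 = 0.79714 and z = 1.645 (z² = 2.706025).
1 + z²/n = 1.007732.
Adjusted center: (0.79714 + z²/(2n))/1.007732 = 0.79486.
Radicand: p̂(1−p̂)/n + z²/(4n²) = 0.000462017 + 0.000005523 = 0.000467540.
Half-width = z·√(radicand)/denom = 1.645·0.021623/1.007732 = 0.03530.
So the interval runs from 0.7596 to 0.8302.

(0.7596, 0.8302)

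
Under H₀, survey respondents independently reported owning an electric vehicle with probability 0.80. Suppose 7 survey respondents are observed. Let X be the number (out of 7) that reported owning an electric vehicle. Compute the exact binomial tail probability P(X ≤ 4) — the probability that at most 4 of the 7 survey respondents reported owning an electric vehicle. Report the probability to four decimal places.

X is binomial with n = 7 and p = 0.80.
P(X ≤ 4) = Σ_{j=0}^{4} C(7,j)·0.80^j·0.20^{7−j}.
= 0.000013 + 0.000358 + 0.004301 + 0.028672 + 0.114688 = 0.1480.

P = 0.1480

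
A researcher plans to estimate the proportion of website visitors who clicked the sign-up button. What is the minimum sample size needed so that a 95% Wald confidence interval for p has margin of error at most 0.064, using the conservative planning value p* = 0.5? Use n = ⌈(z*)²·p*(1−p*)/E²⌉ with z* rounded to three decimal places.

n = 235

z* = 1.960 at the 95% level.
p*(1−p*) = 0.50·0.50 = 0.2500.
(z*)²·p*(1−p*)/E² = 3.841600·0.2500/0.004096 = 234.473.
⌈234.473⌉ = 235.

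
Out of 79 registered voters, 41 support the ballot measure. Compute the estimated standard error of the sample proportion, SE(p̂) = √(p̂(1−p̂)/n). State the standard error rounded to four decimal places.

Sample proportion p̂ = 41/79 = 0.51899.
p̂(1−p̂) = 0.51899·0.48101 = 0.249639.
Dividing by n and taking the root: √0.003159987 = 0.0562.

SE = 0.0562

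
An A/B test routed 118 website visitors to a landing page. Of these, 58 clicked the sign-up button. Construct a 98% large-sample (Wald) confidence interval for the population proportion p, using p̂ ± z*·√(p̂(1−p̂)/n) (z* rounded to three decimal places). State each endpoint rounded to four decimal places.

(0.3845, 0.5986)

Sample proportion p̂ = 58/118 = 0.49153.
SE(p̂) = √(0.49153·0.50847/118) = 0.046022.
The 98% critical value is z* = 2.326.
Margin of error: 2.326 × 0.046022 = 0.10705.
So the interval runs from 0.3845 to 0.5986.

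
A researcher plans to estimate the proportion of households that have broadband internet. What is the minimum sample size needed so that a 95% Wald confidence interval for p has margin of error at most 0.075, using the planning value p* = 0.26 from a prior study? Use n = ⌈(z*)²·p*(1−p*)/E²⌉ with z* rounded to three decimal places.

The 95% critical value is z* = 1.960.
p*(1−p*) = 0.26·0.74 = 0.1924.
(z*)²·p*(1−p*)/E² = 3.841600·0.1924/0.005625 = 131.400.
⌈131.400⌉ = 132.

n = 132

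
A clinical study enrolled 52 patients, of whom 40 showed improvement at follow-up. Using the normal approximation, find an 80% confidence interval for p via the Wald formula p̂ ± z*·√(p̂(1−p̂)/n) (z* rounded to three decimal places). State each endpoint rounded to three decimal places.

(0.694, 0.844)

Sample proportion p̂ = 40/52 = 0.76923.
Standard error of p̂: √(0.177515/52) = √0.003413746 = 0.058427.
The 80% critical value is z* = 1.282.
Margin = 1.282·0.058427 = 0.07490.
So the interval runs from 0.694 to 0.844.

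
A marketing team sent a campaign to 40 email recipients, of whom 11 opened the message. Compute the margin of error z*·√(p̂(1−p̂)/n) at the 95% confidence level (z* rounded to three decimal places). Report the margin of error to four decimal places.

ME = 0.1384

With x = 11 successes in n = 40, p̂ = 0.27500.
SE = √(p̂(1−p̂)/n) = √(0.199375/40) = 0.070600.
The 95% critical value is z* = 1.960.
Margin of error = z*·SE = 1.960 × 0.070600 = 0.1384.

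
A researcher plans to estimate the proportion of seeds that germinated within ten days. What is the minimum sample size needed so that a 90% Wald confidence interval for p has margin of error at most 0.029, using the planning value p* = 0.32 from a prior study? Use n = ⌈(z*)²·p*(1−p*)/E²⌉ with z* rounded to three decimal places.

n = 701

z* = 1.645 at the 90% level.
p*(1−p*) = 0.2176.
(z*)²·p*(1−p*)/E² = 2.706025·0.2176/0.000841 = 700.156.
Rounding up, n = 701.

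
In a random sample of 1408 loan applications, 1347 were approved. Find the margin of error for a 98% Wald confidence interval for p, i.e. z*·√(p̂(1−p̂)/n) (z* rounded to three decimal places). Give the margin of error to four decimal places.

p̂ = 1347/1408 = 0.95668.
SE = √(p̂(1−p̂)/n) = √(0.041447/1408) = 0.005426.
For 98% confidence, z* = 2.326.
ME = 2.326·0.005426 = 0.0126.

ME = 0.0126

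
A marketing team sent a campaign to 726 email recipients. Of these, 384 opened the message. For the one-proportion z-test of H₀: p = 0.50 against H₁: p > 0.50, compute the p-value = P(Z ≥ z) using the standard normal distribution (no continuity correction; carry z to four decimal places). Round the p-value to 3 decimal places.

p-value = 0.060

The sample proportion is 384/726 = 0.52893.
Null standard error: √(0.50·0.50/726) = √0.000344353 = 0.018557.
z = (p̂ − p₀)/SE = (384/726 − 0.50)/0.018557 ≈ 1.5588.
p-value = P(Z ≥ z) with z = 1.5588 → 0.060.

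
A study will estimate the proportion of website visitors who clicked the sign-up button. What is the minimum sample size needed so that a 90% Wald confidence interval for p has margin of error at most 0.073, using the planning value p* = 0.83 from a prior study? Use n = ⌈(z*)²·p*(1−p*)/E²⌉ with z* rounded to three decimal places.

z* = 1.645 at the 90% level.
p*(1−p*) = 0.83·0.17 = 0.1411.
(z*)²·p*(1−p*)/E² = 2.706025·0.1411/0.005329 = 71.649.
⌈71.649⌉ = 72.

n = 72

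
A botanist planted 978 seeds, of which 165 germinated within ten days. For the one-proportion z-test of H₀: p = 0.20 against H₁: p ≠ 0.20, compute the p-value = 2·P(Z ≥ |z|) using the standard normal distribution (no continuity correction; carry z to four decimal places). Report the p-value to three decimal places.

p-value = 0.014

Sample proportion p̂ = 165/978 = 0.16871.
SE₀ = √(0.20·0.80/978) = 0.012791.
Test statistic (full precision, shown to 4 dp): z = (165/978 − 0.20)/SE₀ ≈ -2.4462.
From the standard normal, 2·P(Z ≥ |z|) = 0.014.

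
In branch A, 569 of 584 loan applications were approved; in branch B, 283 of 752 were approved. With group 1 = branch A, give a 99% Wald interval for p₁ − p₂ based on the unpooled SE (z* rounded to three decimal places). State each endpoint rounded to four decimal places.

p̂₁ = 0.97432, p̂₂ = 0.37633, so the observed difference is 0.59799.
SE = √(0.000042851 + 0.000312109) = √0.000354960 = 0.018840.
For 99% confidence, z* = 2.576. Margin = 2.576·0.018840 = 0.04853.
So the interval runs from 0.5495 to 0.6465.

(0.5495, 0.6465)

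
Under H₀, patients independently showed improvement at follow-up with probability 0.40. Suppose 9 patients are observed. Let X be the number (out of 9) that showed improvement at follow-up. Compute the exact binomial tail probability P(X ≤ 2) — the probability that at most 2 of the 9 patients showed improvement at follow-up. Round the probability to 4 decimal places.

P = 0.2318

X ~ Binomial(n=9, p=0.40).
P(X ≤ 2) = C(9,0)·0.40^0·0.60^9 + C(9,1)·0.40^1·0.60^8 + C(9,2)·0.40^2·0.60^7.
= 0.010078 + 0.060466 + 0.161243 = 0.2318.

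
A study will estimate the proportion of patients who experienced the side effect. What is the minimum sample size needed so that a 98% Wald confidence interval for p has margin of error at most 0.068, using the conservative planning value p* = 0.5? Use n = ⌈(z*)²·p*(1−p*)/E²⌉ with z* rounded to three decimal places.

n = 293

The 98% critical value is z* = 2.326.
p*(1−p*) = 0.2500.
Required n before rounding: 5.410276 × 0.2500 / 0.068² = 292.511.
⌈292.511⌉ = 293.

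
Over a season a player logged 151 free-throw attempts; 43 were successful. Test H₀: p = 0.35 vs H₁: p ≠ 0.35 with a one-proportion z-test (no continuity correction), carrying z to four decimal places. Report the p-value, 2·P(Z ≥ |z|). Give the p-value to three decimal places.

With x = 43 successes in n = 151, p̂ = 0.28477.
SE₀ = √(0.35·0.65/151) = 0.038815.
Test statistic (full precision, shown to 4 dp): z = (43/151 − 0.35)/SE₀ ≈ -1.6806.
p-value = 2·P(Z ≥ |z|) with z = -1.6806 → 0.093.

p-value = 0.093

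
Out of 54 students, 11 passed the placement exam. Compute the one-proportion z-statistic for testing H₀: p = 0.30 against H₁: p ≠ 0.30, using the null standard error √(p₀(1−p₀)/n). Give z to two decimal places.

z = -1.54

p̂ = 11/54 = 0.20370.
SE₀ = √(0.30·0.70/54) = 0.062361.
Test statistic: z = -0.09630/0.062361 = -1.54.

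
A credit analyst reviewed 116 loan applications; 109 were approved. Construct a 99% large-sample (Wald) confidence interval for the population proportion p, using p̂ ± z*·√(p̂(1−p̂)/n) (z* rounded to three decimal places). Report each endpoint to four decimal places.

(0.8827, 0.9966)

Sample proportion p̂ = 109/116 = 0.93966.
Standard error of p̂: √(0.056703/116) = √0.000488822 = 0.022109.
The 99% critical value is z* = 2.576.
Margin = 2.576·0.022109 = 0.05695.
So the interval runs from 0.8827 to 0.9966.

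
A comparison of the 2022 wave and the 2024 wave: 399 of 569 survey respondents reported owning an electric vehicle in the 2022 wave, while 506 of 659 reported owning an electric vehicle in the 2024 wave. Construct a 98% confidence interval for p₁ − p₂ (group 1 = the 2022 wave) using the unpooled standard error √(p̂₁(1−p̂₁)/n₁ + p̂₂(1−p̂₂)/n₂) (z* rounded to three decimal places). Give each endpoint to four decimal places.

(-0.1254, -0.0078)

p̂₁ = 399/569 = 0.70123, p̂₂ = 506/659 = 0.76783; p̂₁ − p̂₂ = -0.06660.
SE = √(0.000368201 + 0.000270511) = √0.000638712 = 0.025273.
For 98% confidence, z* = 2.326. Margin = 2.326·0.025273 = 0.05878.
Interval: -0.06660 ± 0.05878 → (-0.1254, -0.0078).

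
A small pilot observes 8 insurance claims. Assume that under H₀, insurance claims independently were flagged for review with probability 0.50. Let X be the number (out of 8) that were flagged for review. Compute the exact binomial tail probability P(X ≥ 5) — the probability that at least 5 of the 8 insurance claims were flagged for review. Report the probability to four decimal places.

P = 0.3633

X is binomial with n = 8 and p = 0.50.
P(X ≥ 5) = C(8,5)·0.50^5·0.50^3 + C(8,6)·0.50^6·0.50^2 + C(8,7)·0.50^7·0.50^1 + C(8,8)·0.50^8·0.50^0.
= 0.218750 + 0.109375 + 0.031250 + 0.003906 = 0.3633.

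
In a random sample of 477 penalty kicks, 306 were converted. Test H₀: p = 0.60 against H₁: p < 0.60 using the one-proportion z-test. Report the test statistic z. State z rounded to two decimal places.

z = 1.85

Sample proportion p̂ = 306/477 = 0.64151.
Null standard error: √(0.60·0.40/477) = √0.000503145 = 0.022431.
z = (0.64151 − 0.60)/0.022431 = 0.04151/0.022431 = 1.85.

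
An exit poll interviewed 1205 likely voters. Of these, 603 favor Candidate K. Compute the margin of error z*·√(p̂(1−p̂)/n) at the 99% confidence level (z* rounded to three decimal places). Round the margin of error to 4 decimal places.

ME = 0.0371

With x = 603 successes in n = 1205, p̂ = 0.50041.
Standard error of p̂: √(0.250000/1205) = √0.000207469 = 0.014404.
The 99% critical value is z* = 2.576.
Margin of error = z*·SE = 2.576 × 0.014404 = 0.0371.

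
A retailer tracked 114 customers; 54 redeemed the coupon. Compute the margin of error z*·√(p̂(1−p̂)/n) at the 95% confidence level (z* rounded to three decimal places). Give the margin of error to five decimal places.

Sample proportion p̂ = 54/114 = 0.47368.
SE = √(p̂(1−p̂)/n) = √(0.249307/114) = 0.046764.
The 95% critical value is z* = 1.960.
ME = 1.960·0.046764 = 0.09166.

ME = 0.09166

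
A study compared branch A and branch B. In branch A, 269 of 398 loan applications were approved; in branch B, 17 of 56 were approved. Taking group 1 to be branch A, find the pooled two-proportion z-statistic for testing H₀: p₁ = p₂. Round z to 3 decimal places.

Sample proportions: p̂₁ = 269/398 = 0.67588 and p̂₂ = 17/56 = 0.30357.
Pooling: p̂ = 286/454 = 0.62996.
SE = √[p̂(1−p̂)(1/n₁+1/n₂)] = √[0.62996·0.37004·(1/398+1/56)] ≈ 0.068909.
z = 0.37231/0.068909 = 5.403.

z = 5.403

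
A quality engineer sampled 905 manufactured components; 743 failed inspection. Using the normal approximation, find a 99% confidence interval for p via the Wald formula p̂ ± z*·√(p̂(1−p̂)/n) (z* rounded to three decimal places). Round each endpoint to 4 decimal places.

With x = 743 successes in n = 905, p̂ = 0.82099.
Standard error of p̂: √(0.146963/905) = √0.000162390 = 0.012743.
For 99% confidence, z* = 2.576.
Margin of error: 2.576 × 0.012743 = 0.03283.
Interval: 0.82099 ± 0.03283 → (0.7882, 0.8538).

(0.7882, 0.8538)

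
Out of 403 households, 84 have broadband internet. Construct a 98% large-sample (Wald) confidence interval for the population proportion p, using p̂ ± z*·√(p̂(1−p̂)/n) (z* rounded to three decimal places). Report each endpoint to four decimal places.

Sample proportion p̂ = 84/403 = 0.20844.
Standard error of p̂: √(0.164991/403) = √0.000409407 = 0.020234.
The 98% critical value is z* = 2.326.
Margin = 2.326·0.020234 = 0.04706.
So the interval runs from 0.1614 to 0.2555.

(0.1614, 0.2555)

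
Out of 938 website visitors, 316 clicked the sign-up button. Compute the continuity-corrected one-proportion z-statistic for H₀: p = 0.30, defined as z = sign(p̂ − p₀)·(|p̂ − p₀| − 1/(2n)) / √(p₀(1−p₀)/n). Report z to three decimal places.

The sample proportion is 316/938 = 0.33689. p̂ − p₀ = 0.036887.
Continuity correction 1/(2n) = 1/1876 = 0.000533.
Corrected numerator: |0.036887| − 0.000533 = 0.036354.
SE₀ = √(0.30·0.70/938) = 0.014963.
z = +0.036354/0.014963 = 2.430.

z = 2.430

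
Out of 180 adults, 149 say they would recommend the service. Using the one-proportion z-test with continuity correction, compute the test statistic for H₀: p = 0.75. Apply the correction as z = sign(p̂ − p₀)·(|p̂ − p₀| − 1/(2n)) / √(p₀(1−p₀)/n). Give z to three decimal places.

z = 2.324

p̂ = 149/180 = 0.82778. p̂ − p₀ = 0.077778.
1/(2n) = 0.002778.
Corrected numerator: |0.077778| − 0.002778 = 0.075000.
Under H₀, SE = √(p₀(1−p₀)/n) = √(0.75·0.25/180) = √0.001041667 = 0.032275.
z = (+)0.075000/0.032275 = 2.324.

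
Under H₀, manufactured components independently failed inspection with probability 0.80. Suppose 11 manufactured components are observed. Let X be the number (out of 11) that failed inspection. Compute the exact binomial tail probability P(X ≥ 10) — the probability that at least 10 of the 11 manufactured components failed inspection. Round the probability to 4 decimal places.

X ~ Binomial(n=11, p=0.80).
P(X ≥ 10) = C(11,10)·0.80^10·0.20^1 + C(11,11)·0.80^11·0.20^0.
= 0.236223 + 0.085899 = 0.3221.

P = 0.3221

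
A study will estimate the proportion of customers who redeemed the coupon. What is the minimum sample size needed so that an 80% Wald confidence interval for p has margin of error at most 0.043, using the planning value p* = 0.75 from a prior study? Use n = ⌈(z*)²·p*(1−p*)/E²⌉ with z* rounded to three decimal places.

n = 167

z* = 1.282 at the 80% level.
p*(1−p*) = 0.1875.
(z*)²·p*(1−p*)/E² = 1.643524·0.1875/0.001849 = 166.663.
⌈166.663⌉ = 167.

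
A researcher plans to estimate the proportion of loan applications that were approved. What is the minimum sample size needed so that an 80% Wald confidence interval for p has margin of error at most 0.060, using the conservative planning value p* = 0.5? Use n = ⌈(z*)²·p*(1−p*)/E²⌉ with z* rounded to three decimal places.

n = 115

The 80% critical value is z* = 1.282.
p*(1−p*) = 0.2500.
(z*)²·p*(1−p*)/E² = 1.643524·0.2500/0.003600 = 114.134.
Rounding up, n = 115.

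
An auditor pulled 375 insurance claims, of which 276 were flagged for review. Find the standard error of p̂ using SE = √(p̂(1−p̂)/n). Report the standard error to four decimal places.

p̂ = 276/375 = 0.73600.
p̂(1−p̂) = 0.73600·0.26400 = 0.194304.
SE = √(0.194304/375) = 0.0228.

SE = 0.0228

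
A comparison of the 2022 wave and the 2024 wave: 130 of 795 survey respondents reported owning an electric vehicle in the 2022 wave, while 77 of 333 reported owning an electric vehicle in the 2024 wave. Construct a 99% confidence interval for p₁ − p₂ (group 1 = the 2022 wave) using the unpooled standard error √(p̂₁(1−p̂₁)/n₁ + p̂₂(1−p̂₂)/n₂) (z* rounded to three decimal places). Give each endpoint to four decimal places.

p̂₁ = 130/795 = 0.16352, p̂₂ = 77/333 = 0.23123; p̂₁ − p̂₂ = -0.06771.
SE = √(0.000172054 + 0.000533824) = √0.000705878 = 0.026568.
For 99% confidence, z* = 2.576. Margin = 2.576·0.026568 = 0.06844.
Interval: -0.06771 ± 0.06844 → (-0.1361, 0.0007).

(-0.1361, 0.0007)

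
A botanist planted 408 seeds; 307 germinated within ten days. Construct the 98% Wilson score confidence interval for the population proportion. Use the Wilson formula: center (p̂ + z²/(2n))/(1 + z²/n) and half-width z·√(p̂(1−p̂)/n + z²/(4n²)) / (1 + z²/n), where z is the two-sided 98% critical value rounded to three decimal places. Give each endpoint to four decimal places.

p̂ = 307/408 = 0.75245; z = 2.326, so z² = 5.410276.
Denominator 1 + z²/n = 1 + 5.410276/408 = 1.013260.
Center = (0.75245 + 0.006630)/1.013260 = 0.74915.
Radicand: p̂(1−p̂)/n + z²/(4n²) = 0.000456540 + 0.000008125 = 0.000464665.
Half-width = 2.326·√0.000464665/1.013260 = 0.04948.
So the interval runs from 0.6997 to 0.7986.

(0.6997, 0.7986)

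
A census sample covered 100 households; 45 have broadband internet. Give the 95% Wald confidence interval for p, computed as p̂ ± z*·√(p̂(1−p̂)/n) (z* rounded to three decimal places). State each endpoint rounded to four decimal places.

p̂ = 45/100 = 0.45000.
Standard error of p̂: √(0.247500/100) = √0.002475000 = 0.049749.
z* = 1.960 at the 95% level.
Margin of error: 1.960 × 0.049749 = 0.09751.
Interval: 0.45000 ± 0.09751 → (0.3525, 0.5475).

(0.3525, 0.5475)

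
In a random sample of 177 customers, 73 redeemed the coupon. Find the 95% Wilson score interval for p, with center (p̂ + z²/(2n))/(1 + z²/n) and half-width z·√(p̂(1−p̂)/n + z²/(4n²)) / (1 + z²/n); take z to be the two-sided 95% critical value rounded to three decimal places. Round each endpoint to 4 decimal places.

Here p̂ = 73/177 = 0.41243 and z = 1.960 (z² = 3.841600).
1 + z²/n = 1.021704.
Center = (0.41243 + 0.010852)/1.021704 = 0.41429.
Radicand: p̂(1−p̂)/n + z²/(4n²) = 0.001369104 + 0.000030655 = 0.001399759.
Half-width = z·√(radicand)/denom = 1.960·0.037413/1.021704 = 0.07177.
Interval: 0.41429 ± 0.07177 → (0.3425, 0.4861).

(0.3425, 0.4861)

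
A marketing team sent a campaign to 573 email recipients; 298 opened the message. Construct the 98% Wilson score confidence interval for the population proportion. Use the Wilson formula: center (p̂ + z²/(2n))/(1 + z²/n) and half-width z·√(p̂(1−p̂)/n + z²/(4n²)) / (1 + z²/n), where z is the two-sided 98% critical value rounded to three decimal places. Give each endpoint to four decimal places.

(0.4716, 0.5682)

Here p̂ = 298/573 = 0.52007 and z = 2.326 (z² = 5.410276).
Denominator 1 + z²/n = 1 + 5.410276/573 = 1.009442.
Adjusted center: (0.52007 + z²/(2n))/1.009442 = 0.51988.
Radicand: p̂(1−p̂)/n + z²/(4n²) = 0.000435597 + 0.000004120 = 0.000439717.
Half-width = z·√(radicand)/denom = 2.326·0.020969/1.009442 = 0.04832.
So the interval runs from 0.4716 to 0.5682.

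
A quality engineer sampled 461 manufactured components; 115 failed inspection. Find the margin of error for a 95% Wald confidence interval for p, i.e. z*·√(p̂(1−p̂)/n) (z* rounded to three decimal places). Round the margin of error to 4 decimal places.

Sample proportion p̂ = 115/461 = 0.24946.
Standard error of p̂: √(0.187229/461) = √0.000406136 = 0.020153.
For 95% confidence, z* = 1.960.
Margin of error = z*·SE = 1.960 × 0.020153 = 0.0395.

ME = 0.0395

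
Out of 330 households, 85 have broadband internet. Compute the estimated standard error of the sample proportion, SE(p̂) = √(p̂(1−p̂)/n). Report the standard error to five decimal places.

SE = 0.02407

Sample proportion p̂ = 85/330 = 0.25758.
p̂(1−p̂) = 0.25758·0.74242 = 0.191233.
SE = √(0.191233/330) = 0.02407.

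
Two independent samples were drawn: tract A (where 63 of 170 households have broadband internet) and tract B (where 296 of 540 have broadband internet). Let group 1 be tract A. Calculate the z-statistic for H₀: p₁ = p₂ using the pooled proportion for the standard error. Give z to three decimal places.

z = -4.038

p̂₁ = 63/170 = 0.37059, p̂₂ = 296/540 = 0.54815.
Pooled p̂ = (63+296)/(170+540) = 359/710 = 0.50563.
SE = √[p̂(1−p̂)(1/n₁+1/n₂)] = √[0.50563·0.49437·(1/170+1/540)] ≈ 0.043969.
z = (p̂₁ − p̂₂)/SE = (0.37059 − 0.54815)/0.043969 = -0.17756/0.043969 = -4.038.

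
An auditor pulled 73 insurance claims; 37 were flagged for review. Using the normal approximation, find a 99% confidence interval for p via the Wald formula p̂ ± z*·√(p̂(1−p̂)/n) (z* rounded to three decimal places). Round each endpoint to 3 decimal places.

(0.356, 0.658)

With x = 37 successes in n = 73, p̂ = 0.50685.
Standard error of p̂: √(0.249953/73) = √0.003424015 = 0.058515.
z* = 2.576 at the 99% level.
Margin of error: 2.576 × 0.058515 = 0.15073.
CI: 0.50685 ± 0.15073 = (0.356, 0.658).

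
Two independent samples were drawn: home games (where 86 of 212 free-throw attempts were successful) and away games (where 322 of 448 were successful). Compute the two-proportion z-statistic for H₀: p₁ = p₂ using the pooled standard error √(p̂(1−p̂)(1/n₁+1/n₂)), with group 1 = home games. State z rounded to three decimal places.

Sample proportions: p̂₁ = 86/212 = 0.40566 and p̂₂ = 322/448 = 0.71875.
Pooling: p̂ = 408/660 = 0.61818.
Pooled SE = √[0.2360331·0.00694912] ≈ 0.040500.
z = -0.31309/0.040500 = -7.731.

z = -7.731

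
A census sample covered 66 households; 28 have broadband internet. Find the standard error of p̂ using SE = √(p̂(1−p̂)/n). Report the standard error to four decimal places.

SE = 0.0608

Sample proportion p̂ = 28/66 = 0.42424.
p̂(1−p̂) = 0.42424·0.57576 = 0.244260.
Dividing by n and taking the root: √0.003700909 = 0.0608.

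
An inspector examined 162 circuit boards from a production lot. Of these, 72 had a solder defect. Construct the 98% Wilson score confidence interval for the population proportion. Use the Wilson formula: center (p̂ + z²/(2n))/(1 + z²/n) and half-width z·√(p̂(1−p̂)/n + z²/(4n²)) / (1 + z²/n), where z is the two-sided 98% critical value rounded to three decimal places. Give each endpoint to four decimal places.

Here p̂ = 72/162 = 0.44444 and z = 2.326 (z² = 5.410276).
1 + z²/n = 1.033397.
Center = (0.44444 + 0.016698)/1.033397 = 0.44624.
Radicand: p̂(1−p̂)/n + z²/(4n²) = 0.001524158 + 0.000051538 = 0.001575696.
Half-width = 2.326·√0.001575696/1.033397 = 0.08935.
Interval: 0.44624 ± 0.08935 → (0.3569, 0.5356).

(0.3569, 0.5356)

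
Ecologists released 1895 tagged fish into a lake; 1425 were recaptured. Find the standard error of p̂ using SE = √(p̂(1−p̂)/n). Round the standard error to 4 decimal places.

With x = 1425 successes in n = 1895, p̂ = 0.75198.
p̂(1−p̂) = 0.75198·0.24802 = 0.186506.
SE = √(0.186506/1895) = √0.000098420 = 0.0099.

SE = 0.0099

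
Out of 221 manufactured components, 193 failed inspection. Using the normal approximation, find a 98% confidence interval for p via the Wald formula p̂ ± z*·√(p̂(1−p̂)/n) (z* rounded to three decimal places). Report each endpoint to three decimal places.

The sample proportion is 193/221 = 0.87330.
SE = √(p̂(1−p̂)/n) = √(0.110645/221) = 0.022375.
For 98% confidence, z* = 2.326.
Margin of error: 2.326 × 0.022375 = 0.05204.
CI: 0.87330 ± 0.05204 = (0.821, 0.925).

(0.821, 0.925)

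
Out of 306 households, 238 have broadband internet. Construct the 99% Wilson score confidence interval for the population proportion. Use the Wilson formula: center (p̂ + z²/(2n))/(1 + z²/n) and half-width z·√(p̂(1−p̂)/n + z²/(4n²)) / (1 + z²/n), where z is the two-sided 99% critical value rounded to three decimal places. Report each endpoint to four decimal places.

(0.7110, 0.8327)

p̂ = 238/306 = 0.77778; z = 2.576, so z² = 6.635776.
Denominator 1 + z²/n = 1 + 6.635776/306 = 1.021686.
Center = (0.77778 + 0.010843)/1.021686 = 0.77188.
Radicand: p̂(1−p̂)/n + z²/(4n²) = 0.000564835 + 0.000017717 = 0.000582552.
Half-width = 2.576·√0.000582552/1.021686 = 0.06085.
Interval: 0.77188 ± 0.06085 → (0.7110, 0.8327).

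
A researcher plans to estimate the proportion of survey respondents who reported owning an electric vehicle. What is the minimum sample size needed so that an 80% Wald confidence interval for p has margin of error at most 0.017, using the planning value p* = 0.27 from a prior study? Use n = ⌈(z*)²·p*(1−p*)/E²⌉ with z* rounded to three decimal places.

n = 1121

z* = 1.282 at the 80% level.
p*(1−p*) = 0.1971.
(z*)²·p*(1−p*)/E² = 1.643524·0.1971/0.000289 = 1120.895.
Rounding up, n = 1121.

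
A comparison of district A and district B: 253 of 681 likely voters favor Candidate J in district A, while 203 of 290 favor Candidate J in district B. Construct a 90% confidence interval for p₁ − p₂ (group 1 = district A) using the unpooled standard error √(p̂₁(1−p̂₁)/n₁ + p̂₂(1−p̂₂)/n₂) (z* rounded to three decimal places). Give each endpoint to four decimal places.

p̂₁ = 253/681 = 0.37151, p̂₂ = 203/290 = 0.70000; p̂₁ − p̂₂ = -0.32849.
Unpooled SE = √(p̂₁(1−p̂₁)/n₁ + p̂₂(1−p̂₂)/n₂) = √(0.000342865 + 0.000724138) = 0.032665.
The 90% critical value is z* = 1.645. Margin = 1.645·0.032665 = 0.05373.
So the interval runs from -0.3822 to -0.2748.

(-0.3822, -0.2748)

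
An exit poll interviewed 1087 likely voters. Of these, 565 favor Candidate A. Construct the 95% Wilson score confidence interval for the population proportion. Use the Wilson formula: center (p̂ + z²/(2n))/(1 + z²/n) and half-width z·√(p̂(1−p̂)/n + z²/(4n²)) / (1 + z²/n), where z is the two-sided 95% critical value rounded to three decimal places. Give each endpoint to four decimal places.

(0.4901, 0.5494)

Here p̂ = 565/1087 = 0.51978 and z = 1.960 (z² = 3.841600).
1 + z²/n = 1.003534.
Adjusted center: (0.51978 + z²/(2n))/1.003534 = 0.51971.
Radicand: p̂(1−p̂)/n + z²/(4n²) = 0.000229631 + 0.000000813 = 0.000230444.
Half-width = 1.960·√0.000230444/1.003534 = 0.02965.
So the interval runs from 0.4901 to 0.5494.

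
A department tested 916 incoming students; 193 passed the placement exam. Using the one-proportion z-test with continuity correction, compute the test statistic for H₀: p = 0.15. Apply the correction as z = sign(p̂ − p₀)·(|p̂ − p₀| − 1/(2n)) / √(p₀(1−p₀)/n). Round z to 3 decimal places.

With x = 193 successes in n = 916, p̂ = 0.21070. p̂ − p₀ = 0.060699.
1/(2n) = 0.000546.
Corrected numerator: |0.060699| − 0.000546 = 0.060153.
Null standard error: √(0.15·0.85/916) = √0.000139192 = 0.011798.
z = +0.060153/0.011798 = 5.099.

z = 5.099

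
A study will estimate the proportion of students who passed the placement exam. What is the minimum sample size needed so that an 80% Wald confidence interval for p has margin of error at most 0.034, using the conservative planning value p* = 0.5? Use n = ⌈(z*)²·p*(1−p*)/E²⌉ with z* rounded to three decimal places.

n = 356

The 80% critical value is z* = 1.282.
p*(1−p*) = 0.2500.
Required n before rounding: 1.643524 × 0.2500 / 0.034² = 355.433.
Rounding up, n = 356.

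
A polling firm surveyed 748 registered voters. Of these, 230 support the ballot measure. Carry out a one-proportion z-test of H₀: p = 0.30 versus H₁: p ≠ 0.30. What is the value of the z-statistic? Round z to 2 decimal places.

z = 0.45

p̂ = 230/748 = 0.30749.
SE₀ = √(0.30·0.70/748) = 0.016756.
Test statistic: z = 0.00749/0.016756 = 0.45.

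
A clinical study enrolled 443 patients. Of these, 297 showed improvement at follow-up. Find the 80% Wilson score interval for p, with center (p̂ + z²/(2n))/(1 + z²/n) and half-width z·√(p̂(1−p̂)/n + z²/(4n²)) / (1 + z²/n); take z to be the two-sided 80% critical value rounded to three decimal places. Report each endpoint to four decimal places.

Here p̂ = 297/443 = 0.67043 and z = 1.282 (z² = 1.643524).
1 + z²/n = 1.003710.
Center = (0.67043 + 0.001855)/1.003710 = 0.66980.
Radicand: p̂(1−p̂)/n + z²/(4n²) = 0.000498767 + 0.000002094 = 0.000500861.
Half-width = 1.282·√0.000500861/1.003710 = 0.02859.
CI: 0.66980 ± 0.02859 = (0.6412, 0.6984).

(0.6412, 0.6984)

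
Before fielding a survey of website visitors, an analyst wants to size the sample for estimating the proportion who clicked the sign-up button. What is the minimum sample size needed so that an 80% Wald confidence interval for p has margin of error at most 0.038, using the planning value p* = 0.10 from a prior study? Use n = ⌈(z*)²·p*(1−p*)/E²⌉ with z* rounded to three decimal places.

z* = 1.282 at the 80% level.
p*(1−p*) = 0.0900.
Required n before rounding: 1.643524 × 0.0900 / 0.038² = 102.436.
Rounding up, n = 103.

n = 103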